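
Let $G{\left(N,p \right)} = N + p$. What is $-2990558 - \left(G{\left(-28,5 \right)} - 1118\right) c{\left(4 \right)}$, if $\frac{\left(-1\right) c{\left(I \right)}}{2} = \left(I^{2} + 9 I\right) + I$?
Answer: $-3118350$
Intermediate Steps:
$c{\left(I \right)} = - 20 I - 2 I^{2}$ ($c{\left(I \right)} = - 2 \left(\left(I^{2} + 9 I\right) + I\right) = - 2 \left(I^{2} + 10 I\right) = - 20 I - 2 I^{2}$)
$-2990558 - \left(G{\left(-28,5 \right)} - 1118\right) c{\left(4 \right)} = -2990558 - \left(\left(-28 + 5\right) - 1118\right) \left(\left(-2\right) 4 \left(10 + 4\right)\right) = -2990558 - \left(-23 - 1118\right) \left(\left(-2\right) 4 \cdot 14\right) = -2990558 - \left(-1141\right) \left(-112\right) = -2990558 - 127792 = -3118350$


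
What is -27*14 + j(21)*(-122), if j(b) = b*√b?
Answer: -378 - 2562*√21 ≈ -12119.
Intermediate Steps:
j(b) = b^(3/2)
-27*14 + j(21)*(-122) = -27*14 + 21^(3/2)*(-122) = -378 + (21*√21)*(-122) = -378 - 2562*√21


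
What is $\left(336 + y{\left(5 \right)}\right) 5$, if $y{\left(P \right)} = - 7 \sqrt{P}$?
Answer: $1680 - 35 \sqrt{5} \approx 1601.7$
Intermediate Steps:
$\left(336 + y{\left(5 \right)}\right) 5 = \left(336 - 7 \sqrt{5}\right) 5 = 1680 - 35 \sqrt{5}$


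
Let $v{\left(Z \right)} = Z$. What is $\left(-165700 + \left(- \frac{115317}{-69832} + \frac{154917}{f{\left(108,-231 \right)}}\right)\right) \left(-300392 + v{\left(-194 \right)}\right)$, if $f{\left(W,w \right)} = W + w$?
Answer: $\frac{71842907320269943}{1431556} \approx 5.0185 \cdot 10^{10}$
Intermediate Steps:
$\left(-165700 + \left(- \frac{115317}{-69832} + \frac{154917}{f{\left(108,-231 \right)}}\right)\right) \left(-300392 + v{\left(-194 \right)}\right) = \left(-165700 + \left(- \frac{115317}{-69832} + \frac{154917}{108 - 231}\right)\right) \left(-300392 - 194\right) = \left(-165700 + \left(\left(-115317\right) \left(- \frac{1}{69832}\right) + \frac{154917}{-123}\right)\right) \left(-300586\right) = \left(-165700 + \left(\frac{115317}{69832} + 154917 \left(- \frac{1}{123}\right)\right)\right) \left(-300586\right) = \left(-165700 + \left(\frac{115317}{69832} - \frac{51639}{41}\right)\right) \left(-300586\right) = \left(-165700 - \frac{3601326651}{2863112}\right) \left(-300586\right) = \left(- \frac{478018985051}{2863112}\right) \left(-300586\right) = \frac{71842907320269943}{1431556}$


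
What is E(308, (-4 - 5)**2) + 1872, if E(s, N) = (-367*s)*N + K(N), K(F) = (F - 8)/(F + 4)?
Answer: -778093667/85 ≈ -9.1540e+6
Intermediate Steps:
K(F) = (-8 + F)/(4 + F)
E(s, N) = (-8 + N)/(4 + N) - 367*N*s (E(s, N) = (-367*s)*N + (-8 + N)/(4 + N) = -367*N*s + (-8 + N)/(4 + N) = (-8 + N)/(4 + N) - 367*N*s)
E(308, (-4 - 5)**2) + 1872 = (-8 + (-4 - 5)**2 - 367*(-4 - 5)**2*308*(4 + (-4 - 5)**2))/(4 + (-4 - 5)**2) + 1872 = (-8 + (-9)**2 - 367*(-9)**2*308*(4 + (-9)**2))/(4 + (-9)**2) + 1872 = (-8 + 81 - 367*81*308*(4 + 81))/(4 + 81) + 1872 = (-8 + 81 - 367*81*308*85)/85 + 1872 = (-8 + 81 - 778252860)/85 + 1872 = (1/85)*(-778252787) + 1872 = -778252787/85 + 1872 = -778093667/85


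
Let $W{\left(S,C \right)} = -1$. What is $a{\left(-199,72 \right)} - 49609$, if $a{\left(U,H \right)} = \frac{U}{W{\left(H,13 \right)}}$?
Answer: $-49410$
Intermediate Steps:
$a{\left(U,H \right)} = - U$ ($a{\left(U,H \right)} = \frac{U}{-1} = U \left(-1\right) = - U$)
$a{\left(-199,72 \right)} - 49609 = \left(-1\right) \left(-199\right) - 49609 = 199 - 49609 = -49410$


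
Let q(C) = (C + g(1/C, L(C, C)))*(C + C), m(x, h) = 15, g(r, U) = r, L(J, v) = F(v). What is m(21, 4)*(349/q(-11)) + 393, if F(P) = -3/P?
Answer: 101127/244 ≈ 414.46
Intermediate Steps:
L(J, v) = -3/v
q(C) = 2*C*(C + 1/C) (q(C) = (C + 1/C)*(C + C) = (C + 1/C)*(2*C) = 2*C*(C + 1/C))
m(21, 4)*(349/q(-11)) + 393 = 15*(349/(2 + 2*(-11)²)) + 393 = 15*(349/(2 + 2*121)) + 393 = 15*(349/(2 + 242)) + 393 = 15*(349/244) + 393 = 5235/244 + 393 = 101127/244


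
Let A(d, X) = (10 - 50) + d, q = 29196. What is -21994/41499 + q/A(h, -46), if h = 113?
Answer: 1209999242/3029427 ≈ 399.42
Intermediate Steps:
A(d, X) = -40 + d
-21994/41499 + q/A(h, -46) = -21994/41499 + 29196/(-40 + 113) = -21994*1/41499 + 29196/73 = -21994/41499 + 29196*(1/73) = -21994/41499 + 29196/73 = 1209999242/3029427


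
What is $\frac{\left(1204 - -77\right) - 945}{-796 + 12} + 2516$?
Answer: $\frac{17609}{7} \approx 2515.6$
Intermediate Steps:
$\frac{\left(1204 - -77\right) - 945}{-796 + 12} + 2516 = \frac{\left(1204 + 77\right) - 945}{-784} + 2516 = \left(1281 - 945\right) \left(- \frac{1}{784}\right) + 2516 = 336 \left(- \frac{1}{784}\right) + 2516 = - \frac{3}{7} + 2516 = \frac{17609}{7}$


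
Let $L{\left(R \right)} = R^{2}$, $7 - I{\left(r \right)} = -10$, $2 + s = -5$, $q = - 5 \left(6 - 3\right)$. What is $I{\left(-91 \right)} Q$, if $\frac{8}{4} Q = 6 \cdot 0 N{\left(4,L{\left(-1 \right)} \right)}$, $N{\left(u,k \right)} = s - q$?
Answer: $0$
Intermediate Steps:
$q = -15$ ($q = \left(-5\right) 3 = -15$)
$s = -7$ ($s = -2 - 5 = -7$)
$I{\left(r \right)} = 17$ ($I{\left(r \right)} = 7 - -10 = 7 + 10 = 17$)
$N{\left(u,k \right)} = 8$ ($N{\left(u,k \right)} = -7 - -15 = -7 + 15 = 8$)
$Q = 0$ ($Q = \frac{6 \cdot 0 \cdot 8}{2} = \frac{0 \cdot 8}{2} = \frac{1}{2} \cdot 0 = 0$)
$I{\left(-91 \right)} Q = 17 \cdot 0 = 0$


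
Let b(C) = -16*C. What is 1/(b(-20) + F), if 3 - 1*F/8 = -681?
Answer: 1/5792 ≈ 0.00017265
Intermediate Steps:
F = 5472 (F = 24 - 8*(-681) = 24 + 5448 = 5472)
1/(b(-20) + F) = 1/(-16*(-20) + 5472) = 1/(320 + 5472) = 1/5792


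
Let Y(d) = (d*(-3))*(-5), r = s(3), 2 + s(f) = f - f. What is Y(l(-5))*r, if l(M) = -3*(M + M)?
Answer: -900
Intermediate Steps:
s(f) = -2 (s(f) = -2 + (f - f) = -2 + 0 = -2)
l(M) = -6*M
r = -2
Y(d) = 15*d (Y(d) = -3*d*(-5) = 15*d)
Y(l(-5))*r = (15*(-6*(-5)))*(-2) = (15*30)*(-2) = 450*(-2) = -900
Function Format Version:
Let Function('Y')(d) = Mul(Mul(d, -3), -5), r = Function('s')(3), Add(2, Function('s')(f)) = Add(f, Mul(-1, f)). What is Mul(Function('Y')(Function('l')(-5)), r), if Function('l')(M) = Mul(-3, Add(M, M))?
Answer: -900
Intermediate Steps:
Function('s')(f) = -2 (Function('s')(f) = Add(-2, Add(f, Mul(-1, f))) = Add(-2, 0) = -2)
Function('l')(M) = Mul(-6, M) (Function('l')(M) = Mul(-3, Mul(2, M)) = Mul(-6, M))
r = -2
Function('Y')(d) = Mul(15, d) (Function('Y')(d) = Mul(Mul(-3, d), -5) = Mul(15, d))
Mul(Function('Y')(Function('l')(-5)), r) = Mul(Mul(15, Mul(-6, -5)), -2) = Mul(Mul(15, 30), -2) = Mul(450, -2) = -900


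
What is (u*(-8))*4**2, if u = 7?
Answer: -896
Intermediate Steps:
(u*(-8))*4**2 = (7*(-8))*4**2 = -56*16 = -896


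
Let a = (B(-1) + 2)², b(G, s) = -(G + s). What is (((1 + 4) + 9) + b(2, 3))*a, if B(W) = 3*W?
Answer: 9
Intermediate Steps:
b(G, s) = -G - s
a = 1 (a = (3*(-1) + 2)² = (-3 + 2)² = (-1)² = 1)
(((1 + 4) + 9) + b(2, 3))*a = (((1 + 4) + 9) + (-1*2 - 1*3))*1 = ((5 + 9) + (-2 - 3))*1 = (14 - 5)*1 = 9*1 = 9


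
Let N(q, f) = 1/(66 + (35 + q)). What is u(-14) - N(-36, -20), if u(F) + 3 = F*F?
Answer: 12544/65 ≈ 192.98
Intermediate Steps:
u(F) = -3 + F**2 (u(F) = -3 + F*F = -3 + F**2)
N(q, f) = 1/(101 + q)
u(-14) - N(-36, -20) = (-3 + (-14)**2) - 1/(101 - 36) = (-3 + 196) - 1/65 = 193 - 1*1/65 = 193 - 1/65 = 12544/65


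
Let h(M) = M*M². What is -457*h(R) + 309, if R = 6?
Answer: -98403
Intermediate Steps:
h(M) = M³
-457*h(R) + 309 = -457*6³ + 309 = -457*216 + 309 = -98712 + 309 = -98403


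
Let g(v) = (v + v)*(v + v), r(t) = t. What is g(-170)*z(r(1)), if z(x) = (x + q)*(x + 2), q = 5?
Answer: 2080800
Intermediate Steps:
g(v) = 4*v² (g(v) = (2*v)*(2*v) = 4*v²)
z(x) = (2 + x)*(5 + x) (z(x) = (x + 5)*(x + 2) = (5 + x)*(2 + x) = (2 + x)*(5 + x))
g(-170)*z(r(1)) = (4*(-170)²)*(10 + 1² + 7*1) = (4*28900)*(10 + 1 + 7) = 115600*18 = 2080800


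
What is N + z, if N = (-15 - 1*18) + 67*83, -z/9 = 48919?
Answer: -434743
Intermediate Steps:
z = -440271 (z = -9*48919 = -440271)
N = 5528 (N = (-15 - 18) + 5561 = -33 + 5561 = 5528)
N + z = 5528 - 440271 = -434743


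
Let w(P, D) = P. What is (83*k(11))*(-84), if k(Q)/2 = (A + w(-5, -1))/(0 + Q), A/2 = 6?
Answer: -97608/11 ≈ -8873.5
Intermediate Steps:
A = 12 (A = 2*6 = 12)
k(Q) = 14/Q (k(Q) = 2*((12 - 5)/(0 + Q)) = 2*(7/Q) = 14/Q)
(83*k(11))*(-84) = (83*(14/11))*(-84) = (1162/11)*(-84) = -97608/11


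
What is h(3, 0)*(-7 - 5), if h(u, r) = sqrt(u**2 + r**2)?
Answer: -36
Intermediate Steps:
h(u, r) = sqrt(r**2 + u**2)
h(3, 0)*(-7 - 5) = sqrt(0**2 + 3**2)*(-7 - 5) = sqrt(0 + 9)*(-12) = sqrt(9)*(-12) = 3*(-12) = -36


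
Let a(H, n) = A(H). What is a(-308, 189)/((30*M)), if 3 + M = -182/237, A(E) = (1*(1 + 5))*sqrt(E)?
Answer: -474*I*sqrt(77)/4465 ≈ -0.93154*I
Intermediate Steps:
A(E) = 6*sqrt(E) (A(E) = (1*6)*sqrt(E) = 6*sqrt(E))
M = -893/237 (M = -3 - 182/237 = -893/237 ≈ -3.7679)
a(H, n) = 6*sqrt(H)
a(-308, 189)/((30*M)) = (6*sqrt(-308))/((30*(-893/237))) = (6*(2*I*sqrt(77)))/(-8930/79) = (12*I*sqrt(77))*(-79/8930) = -474*I*sqrt(77)/4465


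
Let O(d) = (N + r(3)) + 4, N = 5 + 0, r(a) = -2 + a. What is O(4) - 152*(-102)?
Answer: 15514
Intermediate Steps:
N = 5
O(d) = 10 (O(d) = (5 + (-2 + 3)) + 4 = (5 + 1) + 4 = 6 + 4 = 10)
O(4) - 152*(-102) = 10 - 152*(-102) = 10 + 15504 = 15514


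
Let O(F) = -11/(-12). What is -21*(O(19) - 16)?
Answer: 1267/4 ≈ 316.75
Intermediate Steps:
O(F) = 11/12 (O(F) = -11*(-1/12) = 11/12)
-21*(O(19) - 16) = -21*(11/12 - 16) = -21*(-181/12) = 1267/4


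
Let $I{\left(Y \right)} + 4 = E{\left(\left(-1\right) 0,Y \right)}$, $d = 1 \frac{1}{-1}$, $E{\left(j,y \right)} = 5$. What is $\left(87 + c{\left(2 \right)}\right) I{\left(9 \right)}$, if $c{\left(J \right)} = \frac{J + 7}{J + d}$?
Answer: $96$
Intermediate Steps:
$d = -1$ ($d = 1 \left(-1\right) = -1$)
$I{\left(Y \right)} = 1$ ($I{\left(Y \right)} = -4 + 5 = 1$)
$c{\left(J \right)} = \frac{7 + J}{-1 + J}$ ($c{\left(J \right)} = \frac{J + 7}{J - 1} = \frac{7 + J}{-1 + J}$)
$\left(87 + c{\left(2 \right)}\right) I{\left(9 \right)} = \left(87 + \frac{7 + 2}{-1 + 2}\right) 1 = \left(87 + 1^{-1} \cdot 9\right) 1 = \left(87 + 1 \cdot 9\right) 1 = \left(87 + 9\right) 1 = 96 \cdot 1 = 96$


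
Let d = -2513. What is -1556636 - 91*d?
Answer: -1327953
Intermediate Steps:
-1556636 - 91*d = -1556636 - 91*(-2513) = -1556636 + 228683 = -1327953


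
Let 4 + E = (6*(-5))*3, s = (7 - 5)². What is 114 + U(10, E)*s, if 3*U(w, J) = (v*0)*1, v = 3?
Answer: 114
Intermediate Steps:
s = 4 (s = 2² = 4)
E = -94 (E = -4 + (6*(-5))*3 = -4 - 30*3 = -4 - 90 = -94)
U(w, J) = 0 (U(w, J) = ((3*0)*1)/3 = (0*1)/3 = (⅓)*0 = 0)
114 + U(10, E)*s = 114 + 0*4 = 114 + 0 = 114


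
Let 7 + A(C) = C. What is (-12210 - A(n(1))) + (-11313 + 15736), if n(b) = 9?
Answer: -7789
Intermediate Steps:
A(C) = -7 + C
(-12210 - A(n(1))) + (-11313 + 15736) = (-12210 - (-7 + 9)) + (-11313 + 15736) = (-12210 - 1*2) + 4423 = (-12210 - 2) + 4423 = -12212 + 4423 = -7789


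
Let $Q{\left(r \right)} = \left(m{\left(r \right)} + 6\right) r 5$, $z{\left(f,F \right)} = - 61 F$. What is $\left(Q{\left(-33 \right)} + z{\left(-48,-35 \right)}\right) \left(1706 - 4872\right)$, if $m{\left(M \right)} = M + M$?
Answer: $-38102810$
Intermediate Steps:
$m{\left(M \right)} = 2 M$
$Q{\left(r \right)} = 5 r \left(6 + 2 r\right)$ ($Q{\left(r \right)} = \left(2 r + 6\right) r 5 = \left(6 + 2 r\right) 5 r = 5 r \left(6 + 2 r\right)$)
$\left(Q{\left(-33 \right)} + z{\left(-48,-35 \right)}\right) \left(1706 - 4872\right) = \left(10 \left(-33\right) \left(3 - 33\right) - -2135\right) \left(1706 - 4872\right) = \left(10 \left(-33\right) \left(-30\right) + 2135\right) \left(-3166\right) = \left(9900 + 2135\right) \left(-3166\right) = 12035 \left(-3166\right) = -38102810$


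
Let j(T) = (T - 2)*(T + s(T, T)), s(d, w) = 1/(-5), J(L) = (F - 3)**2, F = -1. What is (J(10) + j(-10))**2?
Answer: 478864/25 ≈ 19155.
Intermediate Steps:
J(L) = 16 (J(L) = (-1 - 3)**2 = (-4)**2 = 16)
s(d, w) = -1/5
j(T) = (-2 + T)*(-1/5 + T) (j(T) = (T - 2)*(T - 1/5) = (-2 + T)*(-1/5 + T))
(J(10) + j(-10))**2 = (16 + (2/5 + (-10)**2 - 11/5*(-10)))**2 = (16 + (2/5 + 100 + 22))**2 = (16 + 612/5)**2 = (692/5)**2 = 478864/25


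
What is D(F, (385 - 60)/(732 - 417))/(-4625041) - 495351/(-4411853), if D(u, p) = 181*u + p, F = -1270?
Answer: 208225507240118/1285515063691299 ≈ 0.16198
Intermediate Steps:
D(u, p) = p + 181*u
D(F, (385 - 60)/(732 - 417))/(-4625041) - 495351/(-4411853) = ((385 - 60)/(732 - 417) + 181*(-1270))/(-4625041) - 495351/(-4411853) = (325/315 - 229870)*(-1/4625041) - 495351*(-1/4411853) = (325*(1/315) - 229870)*(-1/4625041) + 495351/4411853 = (65/63 - 229870)*(-1/4625041) + 495351/4411853 = -14481745/63*(-1/4625041) + 495351/4411853 = 14481745/291377583 + 495351/4411853 = 208225507240118/1285515063691299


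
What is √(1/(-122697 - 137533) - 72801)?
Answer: I*√4930058451033130/260230 ≈ 269.82*I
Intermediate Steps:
√(1/(-122697 - 137533) - 72801) = √(1/(-260230) - 72801) = √(-1/260230 - 72801) = √(-18945004231/260230) = I*√4930058451033130/260230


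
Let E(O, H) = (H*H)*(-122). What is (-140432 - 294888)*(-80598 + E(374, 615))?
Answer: 20122252575360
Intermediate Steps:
E(O, H) = -122*H**2 (E(O, H) = H**2*(-122) = -122*H**2)
(-140432 - 294888)*(-80598 + E(374, 615)) = (-140432 - 294888)*(-80598 - 122*615**2) = -435320*(-80598 - 122*378225) = -435320*(-80598 - 46143450) = -435320*(-46224048) = 20122252575360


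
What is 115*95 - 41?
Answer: 10884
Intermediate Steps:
115*95 - 41 = 10925 - 41 = 10884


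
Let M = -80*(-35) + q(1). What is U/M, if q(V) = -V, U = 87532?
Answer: 87532/2799 ≈ 31.273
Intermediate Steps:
M = 2799 (M = -80*(-35) - 1*1 = 2800 - 1 = 2799)
U/M = 87532/2799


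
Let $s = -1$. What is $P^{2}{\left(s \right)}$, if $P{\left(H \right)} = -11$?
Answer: $121$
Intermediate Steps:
$P^{2}{\left(s \right)} = \left(-11\right)^{2} = 121$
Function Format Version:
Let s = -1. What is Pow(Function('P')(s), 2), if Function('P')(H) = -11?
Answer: 121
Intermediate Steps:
Pow(Function('P')(s), 2) = Pow(-11, 2) = 121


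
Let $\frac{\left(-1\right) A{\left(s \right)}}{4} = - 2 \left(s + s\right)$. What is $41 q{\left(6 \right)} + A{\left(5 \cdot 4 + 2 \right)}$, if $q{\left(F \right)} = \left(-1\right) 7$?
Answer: $65$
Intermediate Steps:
$q{\left(F \right)} = -7$
$A{\left(s \right)} = 16 s$ ($A{\left(s \right)} = - 4 \left(- 2 \left(s + s\right)\right) = - 4 \left(- 2 \cdot 2 s\right) = - 4 \left(- 4 s\right) = 16 s$)
$41 q{\left(6 \right)} + A{\left(5 \cdot 4 + 2 \right)} = 41 \left(-7\right) + 16 \left(5 \cdot 4 + 2\right) = -287 + 16 \left(20 + 2\right) = -287 + 16 \cdot 22 = -287 + 352 = 65$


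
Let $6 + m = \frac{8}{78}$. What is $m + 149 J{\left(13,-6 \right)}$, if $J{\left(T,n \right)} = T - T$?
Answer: $- \frac{230}{39} \approx -5.8974$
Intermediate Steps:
$m = - \frac{230}{39}$ ($m = -6 + \frac{8}{78} = -6 + 8 \cdot \frac{1}{78} = -6 + \frac{4}{39} = - \frac{230}{39} \approx -5.8974$)
$J{\left(T,n \right)} = 0$
$m + 149 J{\left(13,-6 \right)} = - \frac{230}{39} + 149 \cdot 0 = - \frac{230}{39} + 0 = - \frac{230}{39}$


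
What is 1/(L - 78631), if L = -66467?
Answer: -1/145098 ≈ -6.8919e-6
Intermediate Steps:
1/(L - 78631) = 1/(-66467 - 78631) = 1/(-145098) = -1/145098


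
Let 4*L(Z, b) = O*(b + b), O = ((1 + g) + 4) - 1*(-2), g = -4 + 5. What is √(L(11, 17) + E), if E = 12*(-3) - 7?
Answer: 5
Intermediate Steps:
g = 1
E = -43 (E = -36 - 7 = -43)
O = 8 (O = ((1 + 1) + 4) - 1*(-2) = (2 + 4) + 2 = 6 + 2 = 8)
L(Z, b) = 4*b (L(Z, b) = (8*(b + b))/4 = (8*(2*b))/4 = (16*b)/4 = 4*b)
√(L(11, 17) + E) = √(4*17 - 43) = √(68 - 43) = √25 = 5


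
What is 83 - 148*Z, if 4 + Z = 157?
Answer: -22561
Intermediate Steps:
Z = 153 (Z = -4 + 157 = 153)
83 - 148*Z = 83 - 148*153 = 83 - 22644 = -22561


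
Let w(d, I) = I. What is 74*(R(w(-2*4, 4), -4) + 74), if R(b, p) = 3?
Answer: 5698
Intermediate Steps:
74*(R(w(-2*4, 4), -4) + 74) = 74*(3 + 74) = 74*77 = 5698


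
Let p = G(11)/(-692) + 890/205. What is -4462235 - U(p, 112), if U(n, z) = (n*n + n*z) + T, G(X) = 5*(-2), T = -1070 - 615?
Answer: -897754658658425/201242596 ≈ -4.4611e+6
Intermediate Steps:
T = -1685
G(X) = -10
p = 61793/14186 (p = -10/(-692) + 890/205 = -10*(-1/692) + 890*(1/205) = 5/346 + 178/41 = 61793/14186 ≈ 4.3559)
U(n, z) = -1685 + n² + n*z (U(n, z) = (n*n + n*z) - 1685 = (n² + n*z) - 1685 = -1685 + n² + n*z)
-4462235 - U(p, 112) = -4462235 - (-1685 + (61793/14186)² + (61793/14186)*112) = -4462235 - (-1685 + 3818374849/201242596 + 3460408/7093) = -4462235 - 1*(-237096703635/201242596) = -4462235 + 237096703635/201242596 = -897754658658425/201242596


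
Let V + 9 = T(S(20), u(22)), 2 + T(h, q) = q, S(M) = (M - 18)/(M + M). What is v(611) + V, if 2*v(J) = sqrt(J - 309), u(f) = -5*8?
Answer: -51 + sqrt(302)/2 ≈ -42.311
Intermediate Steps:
u(f) = -40
S(M) = (-18 + M)/(2*M) (S(M) = (-18 + M)/((2*M)) = (-18 + M)*(1/(2*M)) = (-18 + M)/(2*M))
T(h, q) = -2 + q
v(J) = sqrt(-309 + J)/2 (v(J) = sqrt(J - 309)/2 = sqrt(-309 + J)/2)
V = -51 (V = -9 + (-2 - 40) = -9 - 42 = -51)
v(611) + V = sqrt(-309 + 611)/2 - 51 = sqrt(302)/2 - 51 = -51 + sqrt(302)/2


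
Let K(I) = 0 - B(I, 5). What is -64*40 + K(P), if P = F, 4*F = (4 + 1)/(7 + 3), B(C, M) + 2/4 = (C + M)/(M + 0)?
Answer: -102421/40 ≈ -2560.5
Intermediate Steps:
B(C, M) = -1/2 + (C + M)/M (B(C, M) = -1/2 + (C + M)/(M + 0) = -1/2 + (C + M)/M)
F = 1/8 (F = ((4 + 1)/(7 + 3))/4 = (5/10)/4 = (5*(1/10))/4 = (1/4)*(1/2) = 1/8 ≈ 0.12500)
P = 1/8 ≈ 0.12500
K(I) = -1/2 - I/5 (K(I) = 0 - (I + (1/2)*5)/5 = 0 - (I + 5/2)/5 = 0 - (5/2 + I)/5 = 0 - (1/2 + I/5) = 0 + (-1/2 - I/5) = -1/2 - I/5)
-64*40 + K(P) = -64*40 + (-1/2 - 1/5*1/8) = -2560 + (-1/2 - 1/40) = -2560 - 21/40 = -102421/40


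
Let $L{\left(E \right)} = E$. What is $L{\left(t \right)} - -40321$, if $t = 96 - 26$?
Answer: $40391$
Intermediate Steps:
$t = 70$
$L{\left(t \right)} - -40321 = 70 - -40321 = 70 + 40321 = 40391$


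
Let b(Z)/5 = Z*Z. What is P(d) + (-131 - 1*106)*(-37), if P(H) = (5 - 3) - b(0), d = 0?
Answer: 8771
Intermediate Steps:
b(Z) = 5*Z² (b(Z) = 5*(Z*Z) = 5*Z²)
P(H) = 2 (P(H) = (5 - 3) - 5*0² = 2 - 5*0 = 2 - 1*0 = 2 + 0 = 2)
P(d) + (-131 - 1*106)*(-37) = 2 + (-131 - 1*106)*(-37) = 2 + (-131 - 106)*(-37) = 2 - 237*(-37) = 2 + 8769 = 8771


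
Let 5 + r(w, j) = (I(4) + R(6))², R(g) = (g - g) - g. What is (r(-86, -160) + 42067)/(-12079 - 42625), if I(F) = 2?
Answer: -21039/27352 ≈ -0.76919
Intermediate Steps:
R(g) = -g (R(g) = 0 - g = -g)
r(w, j) = 11 (r(w, j) = -5 + (2 - 1*6)² = -5 + (2 - 6)² = -5 + (-4)² = -5 + 16 = 11)
(r(-86, -160) + 42067)/(-12079 - 42625) = (11 + 42067)/(-12079 - 42625) = 42078/(-54704) = 42078*(-1/54704) = -21039/27352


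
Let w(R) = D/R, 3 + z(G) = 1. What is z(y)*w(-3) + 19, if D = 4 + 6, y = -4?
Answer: 77/3 ≈ 25.667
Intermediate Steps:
z(G) = -2 (z(G) = -3 + 1 = -2)
D = 10
w(R) = 10/R
z(y)*w(-3) + 19 = -20/(-3) + 19 = -20*(-1)/3 + 19 = -2*(-10/3) + 19 = 20/3 + 19 = 77/3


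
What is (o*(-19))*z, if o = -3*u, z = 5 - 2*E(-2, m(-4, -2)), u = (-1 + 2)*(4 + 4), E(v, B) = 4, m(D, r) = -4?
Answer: -1368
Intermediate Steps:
u = 8 (u = 1*8 = 8)
z = -3 (z = 5 - 2*4 = 5 - 8 = -3)
o = -24 (o = -3*8 = -24)
(o*(-19))*z = -24*(-19)*(-3) = 456*(-3) = -1368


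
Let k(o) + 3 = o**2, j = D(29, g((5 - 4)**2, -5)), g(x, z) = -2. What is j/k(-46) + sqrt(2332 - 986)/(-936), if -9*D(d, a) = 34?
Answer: -34/19017 - sqrt(1346)/936 ≈ -0.040984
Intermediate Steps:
D(d, a) = -34/9 (D(d, a) = -1/9*34 = -34/9)
j = -34/9 ≈ -3.7778
k(o) = -3 + o**2
j/k(-46) + sqrt(2332 - 986)/(-936) = -34/(9*(-3 + (-46)**2)) + sqrt(2332 - 986)/(-936) = -34/(9*(-3 + 2116)) + sqrt(1346)*(-1/936) = -34/9/2113 - sqrt(1346)/936 = -34/9*1/2113 - sqrt(1346)/936 = -34/19017 - sqrt(1346)/936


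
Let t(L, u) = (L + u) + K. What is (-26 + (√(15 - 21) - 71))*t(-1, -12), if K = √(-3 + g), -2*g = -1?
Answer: (26 - I*√10)*(97 - I*√6)/2 ≈ 1257.1 - 185.21*I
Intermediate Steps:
g = ½ (g = -½*(-1) = ½ ≈ 0.50000)
K = I*√10/2 (K = √(-3 + ½) = √(-5/2) = I*√10/2 ≈ 1.5811*I)
t(L, u) = L + u + I*√10/2 (t(L, u) = (L + u) + I*√10/2 = L + u + I*√10/2)
(-26 + (√(15 - 21) - 71))*t(-1, -12) = (-26 + (√(15 - 21) - 71))*(-1 - 12 + I*√10/2) = (-26 + (√(-6) - 71))*(-13 + I*√10/2) = (-26 + (I*√6 - 71))*(-13 + I*√10/2) = (-26 + (-71 + I*√6))*(-13 + I*√10/2) = (-97 + I*√6)*(-13 + I*√10/2)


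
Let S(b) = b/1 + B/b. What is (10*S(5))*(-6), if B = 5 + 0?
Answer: -360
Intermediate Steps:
B = 5
S(b) = b + 5/b (S(b) = b/1 + 5/b = b*1 + 5/b = b + 5/b)
(10*S(5))*(-6) = (10*(5 + 5/5))*(-6) = (10*(5 + 5*(1/5)))*(-6) = (10*(5 + 1))*(-6) = (10*6)*(-6) = 60*(-6) = -360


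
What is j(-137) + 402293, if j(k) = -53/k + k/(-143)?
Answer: 7881348511/19591 ≈ 4.0229e+5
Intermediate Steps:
j(k) = -53/k - k/143 (j(k) = -53/k + k*(-1/143) = -53/k - k/143)
j(-137) + 402293 = (-53/(-137) - 1/143*(-137)) + 402293 = (-53*(-1/137) + 137/143) + 402293 = (53/137 + 137/143) + 402293 = 26348/19591 + 402293 = 7881348511/19591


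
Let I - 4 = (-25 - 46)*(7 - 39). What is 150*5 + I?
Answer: 3026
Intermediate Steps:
I = 2276 (I = 4 + (-25 - 46)*(7 - 39) = 4 - 71*(-32) = 4 + 2272 = 2276)
150*5 + I = 150*5 + 2276 = 750 + 2276 = 3026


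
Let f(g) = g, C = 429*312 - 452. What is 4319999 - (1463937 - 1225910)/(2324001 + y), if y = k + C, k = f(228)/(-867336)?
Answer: 767299803479184147/177615740347 ≈ 4.3200e+6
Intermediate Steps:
C = 133396 (C = 133848 - 452 = 133396)
k = -19/72278 (k = 228/(-867336) = 228*(-1/867336) = -19/72278 ≈ -0.00026287)
y = 9641596069/72278 (y = -19/72278 + 133396 = 9641596069/72278 ≈ 1.3340e+5)
4319999 - (1463937 - 1225910)/(2324001 + y) = 4319999 - (1463937 - 1225910)/(2324001 + 9641596069/72278) = 4319999 - 238027/177615740347/72278 = 4319999 - 238027*72278/177615740347 = 4319999 - 1*17204115506/177615740347 = 4319999 - 17204115506/177615740347 = 767299803479184147/177615740347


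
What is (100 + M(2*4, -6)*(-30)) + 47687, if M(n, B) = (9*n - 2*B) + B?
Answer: 45447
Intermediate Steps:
M(n, B) = -B + 9*n (M(n, B) = (-2*B + 9*n) + B = -B + 9*n)
(100 + M(2*4, -6)*(-30)) + 47687 = (100 + (-1*(-6) + 9*(2*4))*(-30)) + 47687 = (100 + (6 + 9*8)*(-30)) + 47687 = (100 + (6 + 72)*(-30)) + 47687 = (100 + 78*(-30)) + 47687 = (100 - 2340) + 47687 = -2240 + 47687 = 45447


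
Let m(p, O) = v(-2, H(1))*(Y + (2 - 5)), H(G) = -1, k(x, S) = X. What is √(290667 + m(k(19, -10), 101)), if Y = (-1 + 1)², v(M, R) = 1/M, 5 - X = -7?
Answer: 9*√14354/2 ≈ 539.14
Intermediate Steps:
X = 12 (X = 5 - 1*(-7) = 5 + 7 = 12)
k(x, S) = 12
Y = 0 (Y = 0² = 0)
m(p, O) = 3/2 (m(p, O) = (0 + (2 - 5))/(-2) = -(0 - 3)/2 = -½*(-3) = 3/2)
√(290667 + m(k(19, -10), 101)) = √(290667 + 3/2) = √(581337/2) = 9*√14354/2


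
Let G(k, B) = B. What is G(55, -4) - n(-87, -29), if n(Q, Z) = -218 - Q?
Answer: 127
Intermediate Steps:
G(55, -4) - n(-87, -29) = -4 - (-218 - 1*(-87)) = -4 - (-218 + 87) = -4 - 1*(-131) = -4 + 131 = 127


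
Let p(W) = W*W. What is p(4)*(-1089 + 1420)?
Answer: 5296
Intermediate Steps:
p(W) = W²
p(4)*(-1089 + 1420) = 4²*(-1089 + 1420) = 16*331 = 5296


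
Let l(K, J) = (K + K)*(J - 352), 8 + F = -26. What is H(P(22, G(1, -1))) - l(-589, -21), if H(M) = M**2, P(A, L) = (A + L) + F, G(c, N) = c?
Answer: -439273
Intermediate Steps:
F = -34 (F = -8 - 26 = -34)
l(K, J) = 2*K*(-352 + J) (l(K, J) = (2*K)*(-352 + J) = 2*K*(-352 + J))
P(A, L) = -34 + A + L (P(A, L) = (A + L) - 34 = -34 + A + L)
H(P(22, G(1, -1))) - l(-589, -21) = (-34 + 22 + 1)**2 - 2*(-589)*(-352 - 21) = (-11)**2 - 2*(-589)*(-373) = 121 - 1*439394 = 121 - 439394 = -439273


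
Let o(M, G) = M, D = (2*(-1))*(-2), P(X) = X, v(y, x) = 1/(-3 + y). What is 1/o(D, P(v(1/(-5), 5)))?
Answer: ¼ ≈ 0.25000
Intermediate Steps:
D = 4 (D = -2*(-2) = 4)
1/o(D, P(v(1/(-5), 5))) = 1/4 = ¼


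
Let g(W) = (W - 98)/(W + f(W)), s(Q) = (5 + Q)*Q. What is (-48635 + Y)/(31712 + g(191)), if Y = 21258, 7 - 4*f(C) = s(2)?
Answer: -20724389/24006356 ≈ -0.86329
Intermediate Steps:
s(Q) = Q*(5 + Q)
f(C) = -7/4 (f(C) = 7/4 - (5 + 2)/2 = 7/4 - 7/2 = -7/4)
g(W) = (-98 + W)/(-7/4 + W) (g(W) = (W - 98)/(W - 7/4) = (-98 + W)/(-7/4 + W))
(-48635 + Y)/(31712 + g(191)) = (-48635 + 21258)/(31712 + 4*(-98 + 191)/(-7 + 4*191)) = -27377/(31712 + 4*93/(-7 + 764)) = -27377/(31712 + 4*93/757) = -27377/(31712 + 4*(1/757)*93) = -27377/(31712 + 372/757) = -27377/24006356/757 = -27377*757/24006356 = -20724389/24006356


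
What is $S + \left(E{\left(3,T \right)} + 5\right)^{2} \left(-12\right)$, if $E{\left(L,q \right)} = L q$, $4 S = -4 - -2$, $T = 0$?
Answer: $- \frac{601}{2} \approx -300.5$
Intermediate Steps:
$S = - \frac{1}{2}$ ($S = \frac{-4 - -2}{4} = \frac{-4 + 2}{4} = \frac{1}{4} \left(-2\right) = - \frac{1}{2} \approx -0.5$)
$S + \left(E{\left(3,T \right)} + 5\right)^{2} \left(-12\right) = - \frac{1}{2} + \left(3 \cdot 0 + 5\right)^{2} \left(-12\right) = - \frac{1}{2} + \left(0 + 5\right)^{2} \left(-12\right) = - \frac{1}{2} + 5^{2} \left(-12\right) = - \frac{1}{2} + 25 \left(-12\right) = - \frac{1}{2} - 300 = - \frac{601}{2}$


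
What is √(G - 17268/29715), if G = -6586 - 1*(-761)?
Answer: I*√571542083805/9905 ≈ 76.325*I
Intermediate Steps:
G = -5825 (G = -6586 + 761 = -5825)
√(G - 17268/29715) = √(-5825 - 17268/29715) = √(-5825 - 17268*1/29715) = √(-5825 - 5756/9905) = √(-57702381/9905) = I*√571542083805/9905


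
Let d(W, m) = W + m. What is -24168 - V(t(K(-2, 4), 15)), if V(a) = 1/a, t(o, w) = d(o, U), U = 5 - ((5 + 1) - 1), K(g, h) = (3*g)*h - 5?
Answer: -700871/29 ≈ -24168.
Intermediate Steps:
K(g, h) = -5 + 3*g*h (K(g, h) = 3*g*h - 5 = -5 + 3*g*h)
U = 0 (U = 5 - (6 - 1) = 5 - 1*5 = 5 - 5 = 0)
t(o, w) = o (t(o, w) = o + 0 = o)
-24168 - V(t(K(-2, 4), 15)) = -24168 - 1/(-5 + 3*(-2)*4) = -24168 - 1/(-5 - 24) = -24168 - 1/(-29) = -24168 - 1*(-1/29) = -24168 + 1/29 = -700871/29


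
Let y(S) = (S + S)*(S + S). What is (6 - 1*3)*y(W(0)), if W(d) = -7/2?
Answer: 147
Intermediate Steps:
W(d) = -7/2 (W(d) = -7*1/2 = -7/2)
y(S) = 4*S**2 (y(S) = (2*S)*(2*S) = 4*S**2)
(6 - 1*3)*y(W(0)) = (6 - 1*3)*(4*(-7/2)**2) = (6 - 3)*(4*(49/4)) = 3*49 = 147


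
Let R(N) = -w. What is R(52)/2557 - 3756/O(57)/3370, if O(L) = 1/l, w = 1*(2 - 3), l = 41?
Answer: -196882201/4308545 ≈ -45.696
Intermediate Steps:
w = -1 (w = 1*(-1) = -1)
O(L) = 1/41
R(N) = 1 (R(N) = -1*(-1) = 1)
R(52)/2557 - 3756/O(57)/3370 = 1/2557 - 3756/1/41/3370 = 1*(1/2557) - 3756*41*(1/3370) = 1/2557 - 153996*1/3370 = 1/2557 - 76998/1685 = -196882201/4308545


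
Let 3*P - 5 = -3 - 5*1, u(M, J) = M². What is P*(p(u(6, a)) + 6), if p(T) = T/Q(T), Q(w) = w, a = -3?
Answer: -7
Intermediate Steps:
P = -1 (P = 5/3 + (-3 - 5*1)/3 = 5/3 + (-3 - 5)/3 = 5/3 + (⅓)*(-8) = 5/3 - 8/3 = -1)
p(T) = 1 (p(T) = T/T = 1)
P*(p(u(6, a)) + 6) = -(1 + 6) = -1*7 = -7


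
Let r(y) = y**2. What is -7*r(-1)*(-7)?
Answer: 49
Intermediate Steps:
-7*r(-1)*(-7) = -7*(-1)**2*(-7) = -7*1*(-7) = -7*(-7) = 49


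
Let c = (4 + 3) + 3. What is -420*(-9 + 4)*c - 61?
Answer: 20939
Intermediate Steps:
c = 10 (c = 7 + 3 = 10)
-420*(-9 + 4)*c - 61 = -420*(-9 + 4)*10 - 61 = -(-2100)*10 - 61 = -420*(-50) - 61 = 21000 - 61 = 20939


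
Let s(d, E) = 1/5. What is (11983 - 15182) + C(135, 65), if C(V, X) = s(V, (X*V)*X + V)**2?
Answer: -79974/25 ≈ -3199.0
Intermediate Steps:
s(d, E) = 1/5
C(V, X) = 1/25 (C(V, X) = (1/5)**2 = 1/25)
(11983 - 15182) + C(135, 65) = (11983 - 15182) + 1/25 = -3199 + 1/25 = -79974/25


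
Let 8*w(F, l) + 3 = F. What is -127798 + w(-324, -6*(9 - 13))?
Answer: -1022711/8 ≈ -1.2784e+5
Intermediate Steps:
w(F, l) = -3/8 + F/8
-127798 + w(-324, -6*(9 - 13)) = -127798 + (-3/8 + (1/8)*(-324)) = -127798 + (-3/8 - 81/2) = -127798 - 327/8 = -1022711/8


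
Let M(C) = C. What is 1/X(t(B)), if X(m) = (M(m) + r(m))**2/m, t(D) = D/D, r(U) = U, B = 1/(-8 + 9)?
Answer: 1/4 ≈ 0.25000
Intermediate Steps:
B = 1 (B = 1/1 = 1)
t(D) = 1
X(m) = 4*m (X(m) = (m + m)**2/m = (2*m)**2/m = (4*m**2)/m = 4*m)
1/X(t(B)) = 1/(4*1) = 1/4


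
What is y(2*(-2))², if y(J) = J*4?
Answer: 256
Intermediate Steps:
y(J) = 4*J
y(2*(-2))² = (4*(2*(-2)))² = (4*(-4))² = (-16)² = 256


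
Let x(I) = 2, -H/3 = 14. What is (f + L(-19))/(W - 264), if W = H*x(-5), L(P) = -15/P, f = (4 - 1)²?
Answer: -31/1102 ≈ -0.028131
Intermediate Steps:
H = -42 (H = -3*14 = -42)
f = 9 (f = 3² = 9)
W = -84 (W = -42*2 = -84)
(f + L(-19))/(W - 264) = (9 - 15/(-19))/(-84 - 264) = (9 - 15*(-1/19))/(-348) = (9 + 15/19)*(-1/348) = (186/19)*(-1/348) = -31/1102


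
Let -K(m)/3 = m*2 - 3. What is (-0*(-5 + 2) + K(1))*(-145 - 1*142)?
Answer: -861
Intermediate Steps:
K(m) = 9 - 6*m (K(m) = -3*(m*2 - 3) = -3*(2*m - 3) = -3*(-3 + 2*m) = 9 - 6*m)
(-0*(-5 + 2) + K(1))*(-145 - 1*142) = (-0*(-5 + 2) + (9 - 6*1))*(-145 - 1*142) = (-0*(-3) + (9 - 6))*(-145 - 142) = (-16*0 + 3)*(-287) = (0 + 3)*(-287) = 3*(-287) = -861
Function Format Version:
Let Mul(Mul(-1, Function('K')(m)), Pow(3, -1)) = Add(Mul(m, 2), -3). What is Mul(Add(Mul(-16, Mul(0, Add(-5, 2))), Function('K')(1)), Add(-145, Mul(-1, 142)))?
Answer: -861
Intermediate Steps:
Function('K')(m) = Add(9, Mul(-6, m)) (Function('K')(m) = Mul(-3, Add(Mul(m, 2), -3)) = Mul(-3, Add(Mul(2, m), -3)) = Mul(-3, Add(-3, Mul(2, m))) = Add(9, Mul(-6, m)))
Mul(Add(Mul(-16, Mul(0, Add(-5, 2))), Function('K')(1)), Add(-145, Mul(-1, 142))) = Mul(Add(Mul(-16, Mul(0, Add(-5, 2))), Add(9, Mul(-6, 1))), Add(-145, Mul(-1, 142))) = Mul(Add(Mul(-16, Mul(0, -3)), Add(9, -6)), Add(-145, -142)) = Mul(Add(Mul(-16, 0), 3), -287) = Mul(Add(0, 3), -287) = Mul(3, -287) = -861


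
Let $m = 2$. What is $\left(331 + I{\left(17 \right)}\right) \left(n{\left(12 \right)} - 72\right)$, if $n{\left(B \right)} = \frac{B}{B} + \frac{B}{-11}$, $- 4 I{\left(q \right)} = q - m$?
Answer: $- \frac{94367}{4} \approx -23592.0$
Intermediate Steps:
$I{\left(q \right)} = \frac{1}{2} - \frac{q}{4}$ ($I{\left(q \right)} = - \frac{q - 2}{4} = - \frac{-2 + q}{4} = \frac{1}{2} - \frac{q}{4}$)
$n{\left(B \right)} = 1 - \frac{B}{11}$ ($n{\left(B \right)} = 1 + B \left(- \frac{1}{11}\right) = 1 - \frac{B}{11}$)
$\left(331 + I{\left(17 \right)}\right) \left(n{\left(12 \right)} - 72\right) = \left(331 + \left(\frac{1}{2} - \frac{17}{4}\right)\right) \left(\left(1 - \frac{12}{11}\right) - 72\right) = \left(331 - \frac{15}{4}\right) \left(- \frac{1}{11} - 72\right) = \frac{1309}{4} \left(- \frac{793}{11}\right) = - \frac{94367}{4}$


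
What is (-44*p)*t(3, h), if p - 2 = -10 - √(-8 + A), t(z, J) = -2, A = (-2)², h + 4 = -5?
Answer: -704 - 176*I ≈ -704.0 - 176.0*I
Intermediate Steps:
h = -9 (h = -4 - 5 = -9)
A = 4
p = -8 - 2*I (p = 2 + (-10 - √(-8 + 4)) = 2 + (-10 - √(-4)) = 2 + (-10 - 2*I) = -8 - 2*I ≈ -8.0 - 2.0*I)
(-44*p)*t(3, h) = -44*(-8 - 2*I)*(-2) = (352 + 88*I)*(-2) = -704 - 176*I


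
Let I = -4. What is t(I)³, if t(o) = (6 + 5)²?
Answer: 1771561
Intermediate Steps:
t(o) = 121 (t(o) = 11² = 121)
t(I)³ = 121³ = 1771561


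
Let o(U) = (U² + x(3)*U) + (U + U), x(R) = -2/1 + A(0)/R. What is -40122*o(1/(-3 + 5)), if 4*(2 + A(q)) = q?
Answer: 6687/2 ≈ 3343.5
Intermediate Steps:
A(q) = -2 + q/4
x(R) = -2 - 2/R (x(R) = -2/1 + (-2 + (¼)*0)/R = -2*1 + (-2 + 0)/R = -2 - 2/R)
o(U) = U² - 2*U/3 (o(U) = (U² + (-2 - 2/3)*U) + (U + U) = (U² + (-2 - 2*⅓)*U) + 2*U = (U² + (-2 - ⅔)*U) + 2*U = (U² - 8*U/3) + 2*U = U² - 2*U/3)
-40122*o(1/(-3 + 5)) = -13374*(-2 + 3/(-3 + 5))/(-3 + 5) = -13374*(-2 + 3/2)/2 = -13374*(-1)/(2*2) = -40122*(-1/12) = 6687/2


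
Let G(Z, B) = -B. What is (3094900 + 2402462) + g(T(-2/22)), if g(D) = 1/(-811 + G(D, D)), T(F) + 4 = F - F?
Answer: 4436371133/807 ≈ 5.4974e+6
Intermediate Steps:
T(F) = -4 (T(F) = -4 + (F - F) = -4 + 0 = -4)
g(D) = 1/(-811 - D)
(3094900 + 2402462) + g(T(-2/22)) = (3094900 + 2402462) - 1/(811 - 4) = 5497362 - 1/807 = 4436371133/807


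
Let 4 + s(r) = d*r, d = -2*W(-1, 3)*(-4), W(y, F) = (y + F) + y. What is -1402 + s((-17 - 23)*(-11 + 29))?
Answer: -7166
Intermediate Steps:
W(y, F) = F + 2*y (W(y, F) = (F + y) + y = F + 2*y)
d = 8 (d = -2*(3 + 2*(-1))*(-4) = -2*(3 - 2)*(-4) = -2*1*(-4) = -2*(-4) = 8)
s(r) = -4 + 8*r
-1402 + s((-17 - 23)*(-11 + 29)) = -1402 + (-4 + 8*((-17 - 23)*(-11 + 29))) = -1402 + (-4 + 8*(-40*18)) = -1402 + (-4 + 8*(-720)) = -1402 + (-4 - 5760) = -1402 - 5764 = -7166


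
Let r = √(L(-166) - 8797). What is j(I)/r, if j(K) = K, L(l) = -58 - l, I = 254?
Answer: -254*I*√8689/8689 ≈ -2.7249*I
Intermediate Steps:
r = I*√8689 (r = √((-58 - 1*(-166)) - 8797) = √((-58 + 166) - 8797) = √(108 - 8797) = √(-8689) = I*√8689 ≈ 93.215*I)
j(I)/r = 254/((I*√8689)) = 254*(-I*√8689/8689) = -254*I*√8689/8689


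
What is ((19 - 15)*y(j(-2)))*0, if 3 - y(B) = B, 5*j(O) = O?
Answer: 0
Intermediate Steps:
j(O) = O/5
y(B) = 3 - B
((19 - 15)*y(j(-2)))*0 = ((19 - 15)*(3 - (-2)/5))*0 = (4*(3 - 1*(-⅖)))*0 = (4*(3 + ⅖))*0 = (4*(17/5))*0 = (68/5)*0 = 0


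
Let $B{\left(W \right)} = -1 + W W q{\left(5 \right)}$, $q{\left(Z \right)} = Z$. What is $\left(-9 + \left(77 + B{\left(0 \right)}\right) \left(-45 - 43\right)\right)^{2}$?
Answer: $44849809$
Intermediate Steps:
$B{\left(W \right)} = -1 + 5 W^{2}$ ($B{\left(W \right)} = -1 + W W 5 = -1 + W^{2} \cdot 5 = -1 + 5 W^{2}$)
$\left(-9 + \left(77 + B{\left(0 \right)}\right) \left(-45 - 43\right)\right)^{2} = \left(-9 + \left(77 - \left(1 - 5 \cdot 0^{2}\right)\right) \left(-45 - 43\right)\right)^{2} = \left(-9 + \left(77 + \left(-1 + 5 \cdot 0\right)\right) \left(-88\right)\right)^{2} = \left(-9 + \left(77 + \left(-1 + 0\right)\right) \left(-88\right)\right)^{2} = \left(-9 + \left(77 - 1\right) \left(-88\right)\right)^{2} = \left(-9 + 76 \left(-88\right)\right)^{2} = \left(-9 - 6688\right)^{2} = \left(-6697\right)^{2} = 44849809$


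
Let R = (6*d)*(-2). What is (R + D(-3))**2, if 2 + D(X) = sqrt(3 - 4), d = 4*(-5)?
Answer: (238 + I)**2 ≈ 56643.0 + 476.0*I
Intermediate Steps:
d = -20
D(X) = -2 + I (D(X) = -2 + sqrt(3 - 4) = -2 + sqrt(-1) = -2 + I)
R = 240 (R = (6*(-20))*(-2) = -120*(-2) = 240)
(R + D(-3))**2 = (240 + (-2 + I))**2 = (238 + I)**2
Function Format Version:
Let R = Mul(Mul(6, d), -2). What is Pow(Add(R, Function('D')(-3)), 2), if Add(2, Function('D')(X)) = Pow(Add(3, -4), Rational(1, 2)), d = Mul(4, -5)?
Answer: Pow(Add(238, I), 2) ≈ Add(56643., Mul(476.0, I))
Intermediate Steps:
d = -20
Function('D')(X) = Add(-2, I) (Function('D')(X) = Add(-2, Pow(Add(3, -4), Rational(1, 2))) = Add(-2, Pow(-1, Rational(1, 2))) = Add(-2, I))
R = 240 (R = Mul(Mul(6, -20), -2) = Mul(-120, -2) = 240)
Pow(Add(R, Function('D')(-3)), 2) = Pow(Add(240, Add(-2, I)), 2) = Pow(Add(238, I), 2)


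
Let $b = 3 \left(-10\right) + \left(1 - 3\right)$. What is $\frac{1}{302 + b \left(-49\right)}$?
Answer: $\frac{1}{1870} \approx 0.00053476$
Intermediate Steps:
$b = -32$ ($b = -30 + \left(1 - 3\right) = -30 - 2 = -32$)
$\frac{1}{302 + b \left(-49\right)} = \frac{1}{302 - -1568} = \frac{1}{302 + 1568} = \frac{1}{1870}$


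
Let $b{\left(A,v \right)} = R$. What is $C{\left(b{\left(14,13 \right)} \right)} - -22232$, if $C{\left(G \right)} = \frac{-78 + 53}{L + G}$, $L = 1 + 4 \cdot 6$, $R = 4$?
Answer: $\frac{644703}{29} \approx 22231.0$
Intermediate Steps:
$b{\left(A,v \right)} = 4$
$L = 25$ ($L = 1 + 24 = 25$)
$C{\left(G \right)} = - \frac{25}{25 + G}$ ($C{\left(G \right)} = \frac{-78 + 53}{25 + G} = - \frac{25}{25 + G}$)
$C{\left(b{\left(14,13 \right)} \right)} - -22232 = - \frac{25}{25 + 4} - -22232 = - \frac{25}{29} + 22232 = \frac{644703}{29}$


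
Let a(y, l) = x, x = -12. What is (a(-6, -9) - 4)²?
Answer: 256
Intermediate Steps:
a(y, l) = -12
(a(-6, -9) - 4)² = (-12 - 4)² = (-16)² = 256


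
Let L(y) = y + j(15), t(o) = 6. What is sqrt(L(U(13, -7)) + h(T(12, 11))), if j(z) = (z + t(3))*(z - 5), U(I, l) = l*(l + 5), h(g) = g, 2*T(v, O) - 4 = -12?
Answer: 2*sqrt(55) ≈ 14.832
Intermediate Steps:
T(v, O) = -4 (T(v, O) = 2 + (1/2)*(-12) = 2 - 6 = -4)
U(I, l) = l*(5 + l)
j(z) = (-5 + z)*(6 + z) (j(z) = (z + 6)*(z - 5) = (6 + z)*(-5 + z) = (-5 + z)*(6 + z))
L(y) = 210 + y (L(y) = y + (-30 + 15 + 15**2) = y + (-30 + 15 + 225) = y + 210 = 210 + y)
sqrt(L(U(13, -7)) + h(T(12, 11))) = sqrt((210 - 7*(5 - 7)) - 4) = sqrt((210 - 7*(-2)) - 4) = sqrt((210 + 14) - 4) = sqrt(224 - 4) = sqrt(220) = 2*sqrt(55)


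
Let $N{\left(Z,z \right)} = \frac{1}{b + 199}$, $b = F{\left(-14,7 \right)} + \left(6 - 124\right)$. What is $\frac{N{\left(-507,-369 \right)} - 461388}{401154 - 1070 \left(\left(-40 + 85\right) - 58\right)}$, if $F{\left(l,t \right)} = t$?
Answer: $- \frac{40602143}{36525632} \approx -1.1116$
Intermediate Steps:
$b = -111$ ($b = 7 + \left(6 - 124\right) = 7 - 118 = -111$)
$N{\left(Z,z \right)} = \frac{1}{88}$ ($N{\left(Z,z \right)} = \frac{1}{-111 + 199} = \frac{1}{88}$)
$\frac{N{\left(-507,-369 \right)} - 461388}{401154 - 1070 \left(\left(-40 + 85\right) - 58\right)} = \frac{\frac{1}{88} - 461388}{401154 - 1070 \left(\left(-40 + 85\right) - 58\right)} = - \frac{40602143}{88 \left(401154 - 1070 \left(45 - 58\right)\right)} = - \frac{40602143}{88 \left(401154 - -13910\right)} = - \frac{40602143}{88 \left(401154 + 13910\right)} = - \frac{40602143}{88 \cdot 415064} = \left(- \frac{40602143}{88}\right) \frac{1}{415064} = - \frac{40602143}{36525632}$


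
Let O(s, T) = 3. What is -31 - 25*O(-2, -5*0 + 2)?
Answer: -106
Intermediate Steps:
-31 - 25*O(-2, -5*0 + 2) = -31 - 25*3 = -31 - 75 = -106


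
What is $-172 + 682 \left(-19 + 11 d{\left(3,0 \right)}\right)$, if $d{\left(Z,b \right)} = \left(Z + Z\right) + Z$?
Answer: $54388$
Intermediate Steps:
$d{\left(Z,b \right)} = 3 Z$ ($d{\left(Z,b \right)} = 2 Z + Z = 3 Z$)
$-172 + 682 \left(-19 + 11 d{\left(3,0 \right)}\right) = -172 + 682 \left(-19 + 11 \cdot 3 \cdot 3\right) = -172 + 682 \left(-19 + 11 \cdot 9\right) = -172 + 682 \left(-19 + 99\right) = -172 + 682 \cdot 80 = -172 + 54560 = 54388$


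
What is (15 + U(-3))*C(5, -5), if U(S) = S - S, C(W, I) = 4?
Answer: 60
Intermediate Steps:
U(S) = 0
(15 + U(-3))*C(5, -5) = (15 + 0)*4 = 15*4 = 60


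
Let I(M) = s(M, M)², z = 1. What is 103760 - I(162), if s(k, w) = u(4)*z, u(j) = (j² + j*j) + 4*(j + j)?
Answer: 99664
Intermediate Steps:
u(j) = 2*j² + 8*j (u(j) = (j² + j²) + 4*(2*j) = 2*j² + 8*j)
s(k, w) = 64 (s(k, w) = (2*4*(4 + 4))*1 = (2*4*8)*1 = 64*1 = 64)
I(M) = 4096 (I(M) = 64² = 4096)
103760 - I(162) = 103760 - 1*4096 = 103760 - 4096 = 99664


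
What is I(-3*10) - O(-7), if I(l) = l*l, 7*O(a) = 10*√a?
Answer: 900 - 10*I*√7/7 ≈ 900.0 - 3.7796*I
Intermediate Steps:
O(a) = 10*√a/7 (O(a) = (10*√a)/7 = 10*√a/7)
I(l) = l²
I(-3*10) - O(-7) = (-3*10)² - 10*√(-7)/7 = (-30)² - 10*I*√7/7 = 900 - 10*I*√7/7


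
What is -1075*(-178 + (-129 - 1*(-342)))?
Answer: -37625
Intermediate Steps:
-1075*(-178 + (-129 - 1*(-342))) = -1075*(-178 + (-129 + 342)) = -1075*(-178 + 213) = -1075*35 = -37625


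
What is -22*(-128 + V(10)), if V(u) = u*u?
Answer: 616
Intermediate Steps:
V(u) = u**2
-22*(-128 + V(10)) = -22*(-128 + 10**2) = -22*(-128 + 100) = -22*(-28) = 616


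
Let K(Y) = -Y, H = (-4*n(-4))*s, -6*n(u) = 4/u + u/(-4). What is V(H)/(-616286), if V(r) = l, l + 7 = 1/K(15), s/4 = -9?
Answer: 53/4622145 ≈ 1.1467e-5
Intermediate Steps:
s = -36 (s = 4*(-9) = -36)
n(u) = -2/(3*u) + u/24 (n(u) = -(4/u + u/(-4))/6 = -(4/u + u*(-1/4))/6 = -(4/u - u/4)/6 = -2/(3*u) + u/24)
H = 0 (H = -(-16 + (-4)**2)/(6*(-4))*(-36) = -(-1)*(-16 + 16)/(6*4)*(-36) = -(-1)*0/(6*4)*(-36) = -4*0*(-36) = 0*(-36) = 0)
l = -106/15 (l = -7 + 1/(-1*15) = -7 + 1/(-15) = -7 - 1/15 = -106/15 ≈ -7.0667)
V(r) = -106/15
V(H)/(-616286) = -106/15/(-616286) = -106/15*(-1/616286) = 53/4622145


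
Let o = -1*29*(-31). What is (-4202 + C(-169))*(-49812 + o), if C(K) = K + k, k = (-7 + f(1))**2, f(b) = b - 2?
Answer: 210668291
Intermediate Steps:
f(b) = -2 + b
k = 64 (k = (-7 + (-2 + 1))**2 = (-7 - 1)**2 = (-8)**2 = 64)
o = 899 (o = -29*(-31) = 899)
C(K) = 64 + K (C(K) = K + 64 = 64 + K)
(-4202 + C(-169))*(-49812 + o) = (-4202 + (64 - 169))*(-49812 + 899) = (-4202 - 105)*(-48913) = -4307*(-48913) = 210668291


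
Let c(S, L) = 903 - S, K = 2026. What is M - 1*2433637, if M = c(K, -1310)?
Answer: -2434760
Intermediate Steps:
M = -1123 (M = 903 - 1*2026 = 903 - 2026 = -1123)
M - 1*2433637 = -1123 - 1*2433637 = -1123 - 2433637 = -2434760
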